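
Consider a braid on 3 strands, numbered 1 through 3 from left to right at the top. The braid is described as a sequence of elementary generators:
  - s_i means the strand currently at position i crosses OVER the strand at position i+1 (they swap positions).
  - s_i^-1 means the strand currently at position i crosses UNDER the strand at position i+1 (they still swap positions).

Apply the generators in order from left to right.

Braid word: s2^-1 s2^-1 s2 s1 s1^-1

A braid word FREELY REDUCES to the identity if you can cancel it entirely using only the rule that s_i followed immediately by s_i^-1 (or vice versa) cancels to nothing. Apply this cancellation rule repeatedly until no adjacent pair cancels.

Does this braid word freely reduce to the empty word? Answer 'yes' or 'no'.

Gen 1 (s2^-1): push. Stack: [s2^-1]
Gen 2 (s2^-1): push. Stack: [s2^-1 s2^-1]
Gen 3 (s2): cancels prior s2^-1. Stack: [s2^-1]
Gen 4 (s1): push. Stack: [s2^-1 s1]
Gen 5 (s1^-1): cancels prior s1. Stack: [s2^-1]
Reduced word: s2^-1

Answer: no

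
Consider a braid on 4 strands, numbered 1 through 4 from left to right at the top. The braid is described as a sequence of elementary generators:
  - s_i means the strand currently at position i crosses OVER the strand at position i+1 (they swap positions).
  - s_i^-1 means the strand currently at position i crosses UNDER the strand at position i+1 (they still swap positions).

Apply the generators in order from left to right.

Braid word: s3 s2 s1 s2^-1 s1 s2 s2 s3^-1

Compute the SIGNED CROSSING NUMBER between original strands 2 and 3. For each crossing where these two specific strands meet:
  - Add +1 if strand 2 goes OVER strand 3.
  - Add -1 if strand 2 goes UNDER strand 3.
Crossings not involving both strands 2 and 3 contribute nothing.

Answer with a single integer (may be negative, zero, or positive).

Answer: 0

Derivation:
Gen 1: crossing 3x4. Both 2&3? no. Sum: 0
Gen 2: crossing 2x4. Both 2&3? no. Sum: 0
Gen 3: crossing 1x4. Both 2&3? no. Sum: 0
Gen 4: crossing 1x2. Both 2&3? no. Sum: 0
Gen 5: crossing 4x2. Both 2&3? no. Sum: 0
Gen 6: crossing 4x1. Both 2&3? no. Sum: 0
Gen 7: crossing 1x4. Both 2&3? no. Sum: 0
Gen 8: crossing 1x3. Both 2&3? no. Sum: 0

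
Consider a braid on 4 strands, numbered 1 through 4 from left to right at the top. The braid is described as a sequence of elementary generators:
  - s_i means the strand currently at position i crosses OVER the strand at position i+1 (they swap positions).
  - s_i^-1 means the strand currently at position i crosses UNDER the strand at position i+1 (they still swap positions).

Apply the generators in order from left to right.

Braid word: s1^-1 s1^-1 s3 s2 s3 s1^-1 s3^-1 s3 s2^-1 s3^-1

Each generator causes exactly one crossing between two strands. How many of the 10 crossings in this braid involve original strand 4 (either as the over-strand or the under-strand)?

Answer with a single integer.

Gen 1: crossing 1x2. Involves strand 4? no. Count so far: 0
Gen 2: crossing 2x1. Involves strand 4? no. Count so far: 0
Gen 3: crossing 3x4. Involves strand 4? yes. Count so far: 1
Gen 4: crossing 2x4. Involves strand 4? yes. Count so far: 2
Gen 5: crossing 2x3. Involves strand 4? no. Count so far: 2
Gen 6: crossing 1x4. Involves strand 4? yes. Count so far: 3
Gen 7: crossing 3x2. Involves strand 4? no. Count so far: 3
Gen 8: crossing 2x3. Involves strand 4? no. Count so far: 3
Gen 9: crossing 1x3. Involves strand 4? no. Count so far: 3
Gen 10: crossing 1x2. Involves strand 4? no. Count so far: 3

Answer: 3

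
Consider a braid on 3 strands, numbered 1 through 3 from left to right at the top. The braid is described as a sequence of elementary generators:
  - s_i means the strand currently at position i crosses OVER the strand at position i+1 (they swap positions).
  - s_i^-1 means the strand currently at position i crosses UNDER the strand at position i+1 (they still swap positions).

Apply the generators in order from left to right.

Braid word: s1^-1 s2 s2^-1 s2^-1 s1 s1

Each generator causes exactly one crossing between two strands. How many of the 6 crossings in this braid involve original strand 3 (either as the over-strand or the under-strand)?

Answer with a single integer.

Gen 1: crossing 1x2. Involves strand 3? no. Count so far: 0
Gen 2: crossing 1x3. Involves strand 3? yes. Count so far: 1
Gen 3: crossing 3x1. Involves strand 3? yes. Count so far: 2
Gen 4: crossing 1x3. Involves strand 3? yes. Count so far: 3
Gen 5: crossing 2x3. Involves strand 3? yes. Count so far: 4
Gen 6: crossing 3x2. Involves strand 3? yes. Count so far: 5

Answer: 5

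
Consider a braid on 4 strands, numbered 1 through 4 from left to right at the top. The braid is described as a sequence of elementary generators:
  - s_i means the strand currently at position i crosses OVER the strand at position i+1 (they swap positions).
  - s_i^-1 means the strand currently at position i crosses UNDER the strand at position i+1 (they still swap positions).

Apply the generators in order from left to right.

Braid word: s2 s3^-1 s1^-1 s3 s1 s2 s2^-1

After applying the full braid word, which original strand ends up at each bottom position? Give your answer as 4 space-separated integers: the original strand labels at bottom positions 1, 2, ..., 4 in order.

Answer: 1 3 2 4

Derivation:
Gen 1 (s2): strand 2 crosses over strand 3. Perm now: [1 3 2 4]
Gen 2 (s3^-1): strand 2 crosses under strand 4. Perm now: [1 3 4 2]
Gen 3 (s1^-1): strand 1 crosses under strand 3. Perm now: [3 1 4 2]
Gen 4 (s3): strand 4 crosses over strand 2. Perm now: [3 1 2 4]
Gen 5 (s1): strand 3 crosses over strand 1. Perm now: [1 3 2 4]
Gen 6 (s2): strand 3 crosses over strand 2. Perm now: [1 2 3 4]
Gen 7 (s2^-1): strand 2 crosses under strand 3. Perm now: [1 3 2 4]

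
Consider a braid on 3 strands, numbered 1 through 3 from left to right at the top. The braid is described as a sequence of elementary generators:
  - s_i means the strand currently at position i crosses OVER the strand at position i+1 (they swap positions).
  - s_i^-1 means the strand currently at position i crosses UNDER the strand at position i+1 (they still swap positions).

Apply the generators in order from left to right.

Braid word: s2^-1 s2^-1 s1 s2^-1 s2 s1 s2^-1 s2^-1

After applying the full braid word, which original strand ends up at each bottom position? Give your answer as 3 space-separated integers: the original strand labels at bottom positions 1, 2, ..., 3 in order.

Answer: 1 2 3

Derivation:
Gen 1 (s2^-1): strand 2 crosses under strand 3. Perm now: [1 3 2]
Gen 2 (s2^-1): strand 3 crosses under strand 2. Perm now: [1 2 3]
Gen 3 (s1): strand 1 crosses over strand 2. Perm now: [2 1 3]
Gen 4 (s2^-1): strand 1 crosses under strand 3. Perm now: [2 3 1]
Gen 5 (s2): strand 3 crosses over strand 1. Perm now: [2 1 3]
Gen 6 (s1): strand 2 crosses over strand 1. Perm now: [1 2 3]
Gen 7 (s2^-1): strand 2 crosses under strand 3. Perm now: [1 3 2]
Gen 8 (s2^-1): strand 3 crosses under strand 2. Perm now: [1 2 3]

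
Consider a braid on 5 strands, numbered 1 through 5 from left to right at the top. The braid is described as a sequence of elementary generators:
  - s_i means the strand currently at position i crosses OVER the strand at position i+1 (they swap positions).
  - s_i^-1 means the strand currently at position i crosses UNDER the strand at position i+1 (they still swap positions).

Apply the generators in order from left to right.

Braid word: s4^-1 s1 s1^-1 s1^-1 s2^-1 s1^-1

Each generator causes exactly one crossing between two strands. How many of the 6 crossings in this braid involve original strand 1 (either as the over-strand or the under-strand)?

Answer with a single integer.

Gen 1: crossing 4x5. Involves strand 1? no. Count so far: 0
Gen 2: crossing 1x2. Involves strand 1? yes. Count so far: 1
Gen 3: crossing 2x1. Involves strand 1? yes. Count so far: 2
Gen 4: crossing 1x2. Involves strand 1? yes. Count so far: 3
Gen 5: crossing 1x3. Involves strand 1? yes. Count so far: 4
Gen 6: crossing 2x3. Involves strand 1? no. Count so far: 4

Answer: 4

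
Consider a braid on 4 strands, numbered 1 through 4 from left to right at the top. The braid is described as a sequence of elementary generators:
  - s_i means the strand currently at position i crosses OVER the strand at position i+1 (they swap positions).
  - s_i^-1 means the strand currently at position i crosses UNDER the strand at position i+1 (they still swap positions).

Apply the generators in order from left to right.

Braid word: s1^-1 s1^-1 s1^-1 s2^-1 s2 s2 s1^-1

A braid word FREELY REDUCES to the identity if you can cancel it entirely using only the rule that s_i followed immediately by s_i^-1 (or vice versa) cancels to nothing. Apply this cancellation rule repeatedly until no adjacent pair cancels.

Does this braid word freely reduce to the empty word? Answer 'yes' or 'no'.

Answer: no

Derivation:
Gen 1 (s1^-1): push. Stack: [s1^-1]
Gen 2 (s1^-1): push. Stack: [s1^-1 s1^-1]
Gen 3 (s1^-1): push. Stack: [s1^-1 s1^-1 s1^-1]
Gen 4 (s2^-1): push. Stack: [s1^-1 s1^-1 s1^-1 s2^-1]
Gen 5 (s2): cancels prior s2^-1. Stack: [s1^-1 s1^-1 s1^-1]
Gen 6 (s2): push. Stack: [s1^-1 s1^-1 s1^-1 s2]
Gen 7 (s1^-1): push. Stack: [s1^-1 s1^-1 s1^-1 s2 s1^-1]
Reduced word: s1^-1 s1^-1 s1^-1 s2 s1^-1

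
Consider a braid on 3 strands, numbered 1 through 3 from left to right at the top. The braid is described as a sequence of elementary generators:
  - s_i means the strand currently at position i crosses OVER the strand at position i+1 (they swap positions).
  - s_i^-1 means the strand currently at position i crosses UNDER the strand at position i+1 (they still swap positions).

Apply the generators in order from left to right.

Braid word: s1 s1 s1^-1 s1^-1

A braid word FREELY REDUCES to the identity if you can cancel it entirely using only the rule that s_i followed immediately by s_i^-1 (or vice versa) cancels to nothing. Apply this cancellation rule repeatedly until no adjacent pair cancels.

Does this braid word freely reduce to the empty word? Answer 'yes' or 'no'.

Answer: yes

Derivation:
Gen 1 (s1): push. Stack: [s1]
Gen 2 (s1): push. Stack: [s1 s1]
Gen 3 (s1^-1): cancels prior s1. Stack: [s1]
Gen 4 (s1^-1): cancels prior s1. Stack: []
Reduced word: (empty)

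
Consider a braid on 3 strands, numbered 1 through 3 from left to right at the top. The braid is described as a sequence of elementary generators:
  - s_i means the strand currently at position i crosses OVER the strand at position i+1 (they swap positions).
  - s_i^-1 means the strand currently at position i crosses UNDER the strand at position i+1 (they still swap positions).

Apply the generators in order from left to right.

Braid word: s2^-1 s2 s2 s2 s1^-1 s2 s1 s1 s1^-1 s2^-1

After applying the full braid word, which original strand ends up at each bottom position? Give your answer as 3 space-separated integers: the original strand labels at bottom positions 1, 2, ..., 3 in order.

Gen 1 (s2^-1): strand 2 crosses under strand 3. Perm now: [1 3 2]
Gen 2 (s2): strand 3 crosses over strand 2. Perm now: [1 2 3]
Gen 3 (s2): strand 2 crosses over strand 3. Perm now: [1 3 2]
Gen 4 (s2): strand 3 crosses over strand 2. Perm now: [1 2 3]
Gen 5 (s1^-1): strand 1 crosses under strand 2. Perm now: [2 1 3]
Gen 6 (s2): strand 1 crosses over strand 3. Perm now: [2 3 1]
Gen 7 (s1): strand 2 crosses over strand 3. Perm now: [3 2 1]
Gen 8 (s1): strand 3 crosses over strand 2. Perm now: [2 3 1]
Gen 9 (s1^-1): strand 2 crosses under strand 3. Perm now: [3 2 1]
Gen 10 (s2^-1): strand 2 crosses under strand 1. Perm now: [3 1 2]

Answer: 3 1 2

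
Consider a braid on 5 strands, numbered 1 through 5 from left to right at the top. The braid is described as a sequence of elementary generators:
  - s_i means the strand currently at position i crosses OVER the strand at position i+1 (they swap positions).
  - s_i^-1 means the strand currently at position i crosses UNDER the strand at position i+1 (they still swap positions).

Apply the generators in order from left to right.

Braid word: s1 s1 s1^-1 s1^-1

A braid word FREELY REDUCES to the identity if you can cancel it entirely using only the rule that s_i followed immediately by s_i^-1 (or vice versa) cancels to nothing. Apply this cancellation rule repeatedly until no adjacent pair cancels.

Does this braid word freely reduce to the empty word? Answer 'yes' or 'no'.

Gen 1 (s1): push. Stack: [s1]
Gen 2 (s1): push. Stack: [s1 s1]
Gen 3 (s1^-1): cancels prior s1. Stack: [s1]
Gen 4 (s1^-1): cancels prior s1. Stack: []
Reduced word: (empty)

Answer: yes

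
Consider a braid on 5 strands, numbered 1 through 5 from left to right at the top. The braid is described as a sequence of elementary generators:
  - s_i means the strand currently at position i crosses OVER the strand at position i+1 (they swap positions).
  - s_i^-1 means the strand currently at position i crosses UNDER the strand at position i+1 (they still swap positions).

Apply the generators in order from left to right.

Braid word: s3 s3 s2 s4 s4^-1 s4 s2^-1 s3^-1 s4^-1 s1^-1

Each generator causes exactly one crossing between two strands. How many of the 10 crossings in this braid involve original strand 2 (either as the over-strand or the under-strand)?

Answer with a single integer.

Gen 1: crossing 3x4. Involves strand 2? no. Count so far: 0
Gen 2: crossing 4x3. Involves strand 2? no. Count so far: 0
Gen 3: crossing 2x3. Involves strand 2? yes. Count so far: 1
Gen 4: crossing 4x5. Involves strand 2? no. Count so far: 1
Gen 5: crossing 5x4. Involves strand 2? no. Count so far: 1
Gen 6: crossing 4x5. Involves strand 2? no. Count so far: 1
Gen 7: crossing 3x2. Involves strand 2? yes. Count so far: 2
Gen 8: crossing 3x5. Involves strand 2? no. Count so far: 2
Gen 9: crossing 3x4. Involves strand 2? no. Count so far: 2
Gen 10: crossing 1x2. Involves strand 2? yes. Count so far: 3

Answer: 3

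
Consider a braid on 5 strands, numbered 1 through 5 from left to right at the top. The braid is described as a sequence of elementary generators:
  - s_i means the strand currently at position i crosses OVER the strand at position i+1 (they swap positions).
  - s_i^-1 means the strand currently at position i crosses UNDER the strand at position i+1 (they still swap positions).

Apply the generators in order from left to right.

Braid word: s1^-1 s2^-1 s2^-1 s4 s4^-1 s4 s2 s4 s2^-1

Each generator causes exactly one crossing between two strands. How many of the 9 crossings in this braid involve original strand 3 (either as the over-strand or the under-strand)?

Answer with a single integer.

Answer: 4

Derivation:
Gen 1: crossing 1x2. Involves strand 3? no. Count so far: 0
Gen 2: crossing 1x3. Involves strand 3? yes. Count so far: 1
Gen 3: crossing 3x1. Involves strand 3? yes. Count so far: 2
Gen 4: crossing 4x5. Involves strand 3? no. Count so far: 2
Gen 5: crossing 5x4. Involves strand 3? no. Count so far: 2
Gen 6: crossing 4x5. Involves strand 3? no. Count so far: 2
Gen 7: crossing 1x3. Involves strand 3? yes. Count so far: 3
Gen 8: crossing 5x4. Involves strand 3? no. Count so far: 3
Gen 9: crossing 3x1. Involves strand 3? yes. Count so far: 4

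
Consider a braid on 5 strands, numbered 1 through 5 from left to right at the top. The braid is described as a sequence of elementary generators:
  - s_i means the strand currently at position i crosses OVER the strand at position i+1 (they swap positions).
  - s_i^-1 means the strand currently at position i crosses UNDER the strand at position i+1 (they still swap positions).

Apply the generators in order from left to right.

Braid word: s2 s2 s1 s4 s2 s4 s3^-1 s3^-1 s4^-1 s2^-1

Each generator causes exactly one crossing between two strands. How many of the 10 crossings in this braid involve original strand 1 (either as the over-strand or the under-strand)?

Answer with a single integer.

Gen 1: crossing 2x3. Involves strand 1? no. Count so far: 0
Gen 2: crossing 3x2. Involves strand 1? no. Count so far: 0
Gen 3: crossing 1x2. Involves strand 1? yes. Count so far: 1
Gen 4: crossing 4x5. Involves strand 1? no. Count so far: 1
Gen 5: crossing 1x3. Involves strand 1? yes. Count so far: 2
Gen 6: crossing 5x4. Involves strand 1? no. Count so far: 2
Gen 7: crossing 1x4. Involves strand 1? yes. Count so far: 3
Gen 8: crossing 4x1. Involves strand 1? yes. Count so far: 4
Gen 9: crossing 4x5. Involves strand 1? no. Count so far: 4
Gen 10: crossing 3x1. Involves strand 1? yes. Count so far: 5

Answer: 5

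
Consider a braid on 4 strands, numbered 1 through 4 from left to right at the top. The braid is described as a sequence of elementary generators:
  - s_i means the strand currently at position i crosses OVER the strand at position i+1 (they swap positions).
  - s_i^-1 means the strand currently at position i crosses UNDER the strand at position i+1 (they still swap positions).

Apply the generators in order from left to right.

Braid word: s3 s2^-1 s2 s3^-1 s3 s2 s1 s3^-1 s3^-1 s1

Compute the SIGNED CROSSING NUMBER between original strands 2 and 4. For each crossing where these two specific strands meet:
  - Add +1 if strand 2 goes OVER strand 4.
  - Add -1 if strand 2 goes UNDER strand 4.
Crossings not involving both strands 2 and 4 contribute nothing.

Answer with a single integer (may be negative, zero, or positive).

Answer: -1

Derivation:
Gen 1: crossing 3x4. Both 2&4? no. Sum: 0
Gen 2: 2 under 4. Both 2&4? yes. Contrib: -1. Sum: -1
Gen 3: 4 over 2. Both 2&4? yes. Contrib: -1. Sum: -2
Gen 4: crossing 4x3. Both 2&4? no. Sum: -2
Gen 5: crossing 3x4. Both 2&4? no. Sum: -2
Gen 6: 2 over 4. Both 2&4? yes. Contrib: +1. Sum: -1
Gen 7: crossing 1x4. Both 2&4? no. Sum: -1
Gen 8: crossing 2x3. Both 2&4? no. Sum: -1
Gen 9: crossing 3x2. Both 2&4? no. Sum: -1
Gen 10: crossing 4x1. Both 2&4? no. Sum: -1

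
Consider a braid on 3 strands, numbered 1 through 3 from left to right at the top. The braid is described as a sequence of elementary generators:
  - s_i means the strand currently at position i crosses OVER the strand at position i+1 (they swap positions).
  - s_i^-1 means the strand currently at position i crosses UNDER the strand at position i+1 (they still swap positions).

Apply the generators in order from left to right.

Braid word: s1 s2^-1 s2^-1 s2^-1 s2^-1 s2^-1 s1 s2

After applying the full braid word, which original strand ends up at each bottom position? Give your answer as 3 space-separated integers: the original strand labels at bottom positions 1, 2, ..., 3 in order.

Answer: 3 1 2

Derivation:
Gen 1 (s1): strand 1 crosses over strand 2. Perm now: [2 1 3]
Gen 2 (s2^-1): strand 1 crosses under strand 3. Perm now: [2 3 1]
Gen 3 (s2^-1): strand 3 crosses under strand 1. Perm now: [2 1 3]
Gen 4 (s2^-1): strand 1 crosses under strand 3. Perm now: [2 3 1]
Gen 5 (s2^-1): strand 3 crosses under strand 1. Perm now: [2 1 3]
Gen 6 (s2^-1): strand 1 crosses under strand 3. Perm now: [2 3 1]
Gen 7 (s1): strand 2 crosses over strand 3. Perm now: [3 2 1]
Gen 8 (s2): strand 2 crosses over strand 1. Perm now: [3 1 2]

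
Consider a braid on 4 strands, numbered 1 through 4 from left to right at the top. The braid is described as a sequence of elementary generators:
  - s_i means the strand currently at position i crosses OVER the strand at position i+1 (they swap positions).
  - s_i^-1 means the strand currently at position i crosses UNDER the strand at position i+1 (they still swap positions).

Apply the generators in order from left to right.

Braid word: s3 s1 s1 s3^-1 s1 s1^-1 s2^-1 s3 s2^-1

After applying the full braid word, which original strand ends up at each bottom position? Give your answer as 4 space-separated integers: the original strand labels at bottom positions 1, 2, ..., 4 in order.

Gen 1 (s3): strand 3 crosses over strand 4. Perm now: [1 2 4 3]
Gen 2 (s1): strand 1 crosses over strand 2. Perm now: [2 1 4 3]
Gen 3 (s1): strand 2 crosses over strand 1. Perm now: [1 2 4 3]
Gen 4 (s3^-1): strand 4 crosses under strand 3. Perm now: [1 2 3 4]
Gen 5 (s1): strand 1 crosses over strand 2. Perm now: [2 1 3 4]
Gen 6 (s1^-1): strand 2 crosses under strand 1. Perm now: [1 2 3 4]
Gen 7 (s2^-1): strand 2 crosses under strand 3. Perm now: [1 3 2 4]
Gen 8 (s3): strand 2 crosses over strand 4. Perm now: [1 3 4 2]
Gen 9 (s2^-1): strand 3 crosses under strand 4. Perm now: [1 4 3 2]

Answer: 1 4 3 2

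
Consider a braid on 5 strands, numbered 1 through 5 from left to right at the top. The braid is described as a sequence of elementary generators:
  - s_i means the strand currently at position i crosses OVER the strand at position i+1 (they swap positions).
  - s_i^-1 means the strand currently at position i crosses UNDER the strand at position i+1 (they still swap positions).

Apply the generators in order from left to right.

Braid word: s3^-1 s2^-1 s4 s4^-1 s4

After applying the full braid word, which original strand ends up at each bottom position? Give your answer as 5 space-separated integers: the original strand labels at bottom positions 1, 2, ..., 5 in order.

Answer: 1 4 2 5 3

Derivation:
Gen 1 (s3^-1): strand 3 crosses under strand 4. Perm now: [1 2 4 3 5]
Gen 2 (s2^-1): strand 2 crosses under strand 4. Perm now: [1 4 2 3 5]
Gen 3 (s4): strand 3 crosses over strand 5. Perm now: [1 4 2 5 3]
Gen 4 (s4^-1): strand 5 crosses under strand 3. Perm now: [1 4 2 3 5]
Gen 5 (s4): strand 3 crosses over strand 5. Perm now: [1 4 2 5 3]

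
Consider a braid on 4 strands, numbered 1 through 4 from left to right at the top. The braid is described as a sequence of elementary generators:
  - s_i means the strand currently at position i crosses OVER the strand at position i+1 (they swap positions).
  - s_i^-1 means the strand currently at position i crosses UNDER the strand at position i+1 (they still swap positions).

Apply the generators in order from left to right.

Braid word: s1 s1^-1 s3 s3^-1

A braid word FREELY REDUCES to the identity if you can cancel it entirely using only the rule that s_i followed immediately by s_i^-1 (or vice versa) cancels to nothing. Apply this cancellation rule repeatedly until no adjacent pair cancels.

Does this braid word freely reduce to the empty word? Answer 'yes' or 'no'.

Answer: yes

Derivation:
Gen 1 (s1): push. Stack: [s1]
Gen 2 (s1^-1): cancels prior s1. Stack: []
Gen 3 (s3): push. Stack: [s3]
Gen 4 (s3^-1): cancels prior s3. Stack: []
Reduced word: (empty)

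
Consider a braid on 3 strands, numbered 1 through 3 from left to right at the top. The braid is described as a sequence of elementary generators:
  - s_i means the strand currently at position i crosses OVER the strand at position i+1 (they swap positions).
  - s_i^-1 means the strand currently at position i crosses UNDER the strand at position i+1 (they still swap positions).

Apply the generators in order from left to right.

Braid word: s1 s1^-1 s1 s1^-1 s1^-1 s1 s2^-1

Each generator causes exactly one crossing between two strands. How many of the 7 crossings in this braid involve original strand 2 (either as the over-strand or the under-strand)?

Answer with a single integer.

Answer: 7

Derivation:
Gen 1: crossing 1x2. Involves strand 2? yes. Count so far: 1
Gen 2: crossing 2x1. Involves strand 2? yes. Count so far: 2
Gen 3: crossing 1x2. Involves strand 2? yes. Count so far: 3
Gen 4: crossing 2x1. Involves strand 2? yes. Count so far: 4
Gen 5: crossing 1x2. Involves strand 2? yes. Count so far: 5
Gen 6: crossing 2x1. Involves strand 2? yes. Count so far: 6
Gen 7: crossing 2x3. Involves strand 2? yes. Count so far: 7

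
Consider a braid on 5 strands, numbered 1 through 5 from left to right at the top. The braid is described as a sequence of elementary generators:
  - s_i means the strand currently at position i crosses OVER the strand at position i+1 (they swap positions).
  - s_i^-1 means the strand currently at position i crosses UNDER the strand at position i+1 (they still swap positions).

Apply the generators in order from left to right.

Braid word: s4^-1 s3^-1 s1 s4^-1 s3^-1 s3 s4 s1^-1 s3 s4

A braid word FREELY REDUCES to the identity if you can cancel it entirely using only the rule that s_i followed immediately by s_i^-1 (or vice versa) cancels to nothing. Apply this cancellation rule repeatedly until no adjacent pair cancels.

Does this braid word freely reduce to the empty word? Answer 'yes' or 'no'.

Gen 1 (s4^-1): push. Stack: [s4^-1]
Gen 2 (s3^-1): push. Stack: [s4^-1 s3^-1]
Gen 3 (s1): push. Stack: [s4^-1 s3^-1 s1]
Gen 4 (s4^-1): push. Stack: [s4^-1 s3^-1 s1 s4^-1]
Gen 5 (s3^-1): push. Stack: [s4^-1 s3^-1 s1 s4^-1 s3^-1]
Gen 6 (s3): cancels prior s3^-1. Stack: [s4^-1 s3^-1 s1 s4^-1]
Gen 7 (s4): cancels prior s4^-1. Stack: [s4^-1 s3^-1 s1]
Gen 8 (s1^-1): cancels prior s1. Stack: [s4^-1 s3^-1]
Gen 9 (s3): cancels prior s3^-1. Stack: [s4^-1]
Gen 10 (s4): cancels prior s4^-1. Stack: []
Reduced word: (empty)

Answer: yes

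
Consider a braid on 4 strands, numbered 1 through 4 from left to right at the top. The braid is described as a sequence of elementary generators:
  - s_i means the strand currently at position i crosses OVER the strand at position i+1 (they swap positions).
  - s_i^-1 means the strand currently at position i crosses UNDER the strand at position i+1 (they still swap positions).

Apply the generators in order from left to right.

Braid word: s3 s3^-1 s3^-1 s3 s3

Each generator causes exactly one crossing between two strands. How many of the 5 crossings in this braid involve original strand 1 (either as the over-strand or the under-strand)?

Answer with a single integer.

Gen 1: crossing 3x4. Involves strand 1? no. Count so far: 0
Gen 2: crossing 4x3. Involves strand 1? no. Count so far: 0
Gen 3: crossing 3x4. Involves strand 1? no. Count so far: 0
Gen 4: crossing 4x3. Involves strand 1? no. Count so far: 0
Gen 5: crossing 3x4. Involves strand 1? no. Count so far: 0

Answer: 0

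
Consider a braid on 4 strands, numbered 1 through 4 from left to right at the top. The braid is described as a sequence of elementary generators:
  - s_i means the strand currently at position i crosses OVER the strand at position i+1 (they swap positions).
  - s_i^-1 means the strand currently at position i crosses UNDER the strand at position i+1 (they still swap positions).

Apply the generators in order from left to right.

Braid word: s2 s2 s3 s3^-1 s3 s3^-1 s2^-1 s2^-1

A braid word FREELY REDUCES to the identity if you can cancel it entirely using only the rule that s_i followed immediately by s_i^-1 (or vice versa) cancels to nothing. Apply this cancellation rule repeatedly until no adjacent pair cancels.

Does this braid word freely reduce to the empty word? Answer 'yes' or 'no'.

Gen 1 (s2): push. Stack: [s2]
Gen 2 (s2): push. Stack: [s2 s2]
Gen 3 (s3): push. Stack: [s2 s2 s3]
Gen 4 (s3^-1): cancels prior s3. Stack: [s2 s2]
Gen 5 (s3): push. Stack: [s2 s2 s3]
Gen 6 (s3^-1): cancels prior s3. Stack: [s2 s2]
Gen 7 (s2^-1): cancels prior s2. Stack: [s2]
Gen 8 (s2^-1): cancels prior s2. Stack: []
Reduced word: (empty)

Answer: yes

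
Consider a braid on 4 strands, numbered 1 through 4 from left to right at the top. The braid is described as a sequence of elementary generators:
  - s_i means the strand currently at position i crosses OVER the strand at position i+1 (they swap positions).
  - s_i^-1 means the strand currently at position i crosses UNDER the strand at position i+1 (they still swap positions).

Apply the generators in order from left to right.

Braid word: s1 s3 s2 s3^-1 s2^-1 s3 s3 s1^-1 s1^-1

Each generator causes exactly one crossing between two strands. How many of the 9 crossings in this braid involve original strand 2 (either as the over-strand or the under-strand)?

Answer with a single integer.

Answer: 3

Derivation:
Gen 1: crossing 1x2. Involves strand 2? yes. Count so far: 1
Gen 2: crossing 3x4. Involves strand 2? no. Count so far: 1
Gen 3: crossing 1x4. Involves strand 2? no. Count so far: 1
Gen 4: crossing 1x3. Involves strand 2? no. Count so far: 1
Gen 5: crossing 4x3. Involves strand 2? no. Count so far: 1
Gen 6: crossing 4x1. Involves strand 2? no. Count so far: 1
Gen 7: crossing 1x4. Involves strand 2? no. Count so far: 1
Gen 8: crossing 2x3. Involves strand 2? yes. Count so far: 2
Gen 9: crossing 3x2. Involves strand 2? yes. Count so far: 3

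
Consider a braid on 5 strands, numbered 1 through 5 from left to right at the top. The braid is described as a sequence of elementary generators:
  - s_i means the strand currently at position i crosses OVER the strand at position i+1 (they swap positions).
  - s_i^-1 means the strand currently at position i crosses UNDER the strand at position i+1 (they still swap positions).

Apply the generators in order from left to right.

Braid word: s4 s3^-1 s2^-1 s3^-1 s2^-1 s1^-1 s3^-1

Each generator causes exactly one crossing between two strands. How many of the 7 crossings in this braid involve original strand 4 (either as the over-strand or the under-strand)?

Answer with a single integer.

Gen 1: crossing 4x5. Involves strand 4? yes. Count so far: 1
Gen 2: crossing 3x5. Involves strand 4? no. Count so far: 1
Gen 3: crossing 2x5. Involves strand 4? no. Count so far: 1
Gen 4: crossing 2x3. Involves strand 4? no. Count so far: 1
Gen 5: crossing 5x3. Involves strand 4? no. Count so far: 1
Gen 6: crossing 1x3. Involves strand 4? no. Count so far: 1
Gen 7: crossing 5x2. Involves strand 4? no. Count so far: 1

Answer: 1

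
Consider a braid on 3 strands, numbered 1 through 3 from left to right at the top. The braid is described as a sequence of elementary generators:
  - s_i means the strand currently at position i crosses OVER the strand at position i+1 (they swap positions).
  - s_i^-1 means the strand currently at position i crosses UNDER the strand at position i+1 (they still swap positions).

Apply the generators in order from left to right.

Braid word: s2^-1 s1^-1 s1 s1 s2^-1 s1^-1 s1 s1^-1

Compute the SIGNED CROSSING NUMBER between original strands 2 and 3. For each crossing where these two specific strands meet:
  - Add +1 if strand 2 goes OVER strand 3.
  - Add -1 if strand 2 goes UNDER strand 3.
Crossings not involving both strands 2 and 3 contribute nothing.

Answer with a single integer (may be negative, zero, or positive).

Answer: 2

Derivation:
Gen 1: 2 under 3. Both 2&3? yes. Contrib: -1. Sum: -1
Gen 2: crossing 1x3. Both 2&3? no. Sum: -1
Gen 3: crossing 3x1. Both 2&3? no. Sum: -1
Gen 4: crossing 1x3. Both 2&3? no. Sum: -1
Gen 5: crossing 1x2. Both 2&3? no. Sum: -1
Gen 6: 3 under 2. Both 2&3? yes. Contrib: +1. Sum: 0
Gen 7: 2 over 3. Both 2&3? yes. Contrib: +1. Sum: 1
Gen 8: 3 under 2. Both 2&3? yes. Contrib: +1. Sum: 2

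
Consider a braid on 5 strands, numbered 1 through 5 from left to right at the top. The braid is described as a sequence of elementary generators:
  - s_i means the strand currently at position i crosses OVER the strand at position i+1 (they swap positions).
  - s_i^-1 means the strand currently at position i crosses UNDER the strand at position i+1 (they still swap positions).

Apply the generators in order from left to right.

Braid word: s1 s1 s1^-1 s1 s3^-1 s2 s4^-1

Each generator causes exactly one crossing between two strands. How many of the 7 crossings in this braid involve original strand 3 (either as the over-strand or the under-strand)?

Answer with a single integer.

Answer: 2

Derivation:
Gen 1: crossing 1x2. Involves strand 3? no. Count so far: 0
Gen 2: crossing 2x1. Involves strand 3? no. Count so far: 0
Gen 3: crossing 1x2. Involves strand 3? no. Count so far: 0
Gen 4: crossing 2x1. Involves strand 3? no. Count so far: 0
Gen 5: crossing 3x4. Involves strand 3? yes. Count so far: 1
Gen 6: crossing 2x4. Involves strand 3? no. Count so far: 1
Gen 7: crossing 3x5. Involves strand 3? yes. Count so far: 2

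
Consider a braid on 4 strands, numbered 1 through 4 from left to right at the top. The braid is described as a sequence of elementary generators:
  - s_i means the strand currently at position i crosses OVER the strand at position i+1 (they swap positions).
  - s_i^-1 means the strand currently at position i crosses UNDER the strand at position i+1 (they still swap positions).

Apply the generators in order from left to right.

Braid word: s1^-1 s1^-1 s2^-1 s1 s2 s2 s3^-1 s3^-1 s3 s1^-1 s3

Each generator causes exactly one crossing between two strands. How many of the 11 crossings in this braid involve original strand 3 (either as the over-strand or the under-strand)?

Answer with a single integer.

Gen 1: crossing 1x2. Involves strand 3? no. Count so far: 0
Gen 2: crossing 2x1. Involves strand 3? no. Count so far: 0
Gen 3: crossing 2x3. Involves strand 3? yes. Count so far: 1
Gen 4: crossing 1x3. Involves strand 3? yes. Count so far: 2
Gen 5: crossing 1x2. Involves strand 3? no. Count so far: 2
Gen 6: crossing 2x1. Involves strand 3? no. Count so far: 2
Gen 7: crossing 2x4. Involves strand 3? no. Count so far: 2
Gen 8: crossing 4x2. Involves strand 3? no. Count so far: 2
Gen 9: crossing 2x4. Involves strand 3? no. Count so far: 2
Gen 10: crossing 3x1. Involves strand 3? yes. Count so far: 3
Gen 11: crossing 4x2. Involves strand 3? no. Count so far: 3

Answer: 3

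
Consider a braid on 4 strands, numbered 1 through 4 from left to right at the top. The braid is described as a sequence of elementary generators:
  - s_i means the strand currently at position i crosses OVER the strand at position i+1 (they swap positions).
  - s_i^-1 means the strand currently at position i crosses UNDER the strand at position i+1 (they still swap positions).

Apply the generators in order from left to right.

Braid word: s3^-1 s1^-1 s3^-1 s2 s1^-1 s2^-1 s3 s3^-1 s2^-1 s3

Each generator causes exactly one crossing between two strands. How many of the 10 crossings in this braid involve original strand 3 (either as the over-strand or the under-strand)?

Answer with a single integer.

Answer: 4

Derivation:
Gen 1: crossing 3x4. Involves strand 3? yes. Count so far: 1
Gen 2: crossing 1x2. Involves strand 3? no. Count so far: 1
Gen 3: crossing 4x3. Involves strand 3? yes. Count so far: 2
Gen 4: crossing 1x3. Involves strand 3? yes. Count so far: 3
Gen 5: crossing 2x3. Involves strand 3? yes. Count so far: 4
Gen 6: crossing 2x1. Involves strand 3? no. Count so far: 4
Gen 7: crossing 2x4. Involves strand 3? no. Count so far: 4
Gen 8: crossing 4x2. Involves strand 3? no. Count so far: 4
Gen 9: crossing 1x2. Involves strand 3? no. Count so far: 4
Gen 10: crossing 1x4. Involves strand 3? no. Count so far: 4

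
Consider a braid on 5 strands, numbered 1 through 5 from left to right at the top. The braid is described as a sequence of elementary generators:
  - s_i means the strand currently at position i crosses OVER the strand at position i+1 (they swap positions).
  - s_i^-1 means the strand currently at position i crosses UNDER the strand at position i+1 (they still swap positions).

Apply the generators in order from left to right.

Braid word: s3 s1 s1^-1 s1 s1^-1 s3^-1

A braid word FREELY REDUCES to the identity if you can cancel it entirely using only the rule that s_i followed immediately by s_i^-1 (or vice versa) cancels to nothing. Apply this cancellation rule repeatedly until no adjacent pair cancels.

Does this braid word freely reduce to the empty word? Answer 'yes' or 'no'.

Answer: yes

Derivation:
Gen 1 (s3): push. Stack: [s3]
Gen 2 (s1): push. Stack: [s3 s1]
Gen 3 (s1^-1): cancels prior s1. Stack: [s3]
Gen 4 (s1): push. Stack: [s3 s1]
Gen 5 (s1^-1): cancels prior s1. Stack: [s3]
Gen 6 (s3^-1): cancels prior s3. Stack: []
Reduced word: (empty)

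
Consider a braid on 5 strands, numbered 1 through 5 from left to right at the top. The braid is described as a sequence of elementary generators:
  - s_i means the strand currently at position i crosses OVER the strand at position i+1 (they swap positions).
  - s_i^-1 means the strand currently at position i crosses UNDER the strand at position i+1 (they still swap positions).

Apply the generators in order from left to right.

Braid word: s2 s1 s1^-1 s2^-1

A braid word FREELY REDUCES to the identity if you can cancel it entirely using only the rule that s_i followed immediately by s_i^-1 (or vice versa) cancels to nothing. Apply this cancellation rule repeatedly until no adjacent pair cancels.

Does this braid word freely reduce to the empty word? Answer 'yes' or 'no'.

Gen 1 (s2): push. Stack: [s2]
Gen 2 (s1): push. Stack: [s2 s1]
Gen 3 (s1^-1): cancels prior s1. Stack: [s2]
Gen 4 (s2^-1): cancels prior s2. Stack: []
Reduced word: (empty)

Answer: yes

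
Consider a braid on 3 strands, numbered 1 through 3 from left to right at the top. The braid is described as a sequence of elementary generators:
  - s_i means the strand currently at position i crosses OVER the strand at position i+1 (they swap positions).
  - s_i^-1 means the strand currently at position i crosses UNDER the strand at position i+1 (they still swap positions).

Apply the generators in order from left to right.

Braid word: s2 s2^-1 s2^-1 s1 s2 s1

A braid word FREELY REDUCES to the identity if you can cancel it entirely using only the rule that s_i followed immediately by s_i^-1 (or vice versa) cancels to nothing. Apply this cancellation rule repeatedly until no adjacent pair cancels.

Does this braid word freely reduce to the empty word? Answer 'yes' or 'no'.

Gen 1 (s2): push. Stack: [s2]
Gen 2 (s2^-1): cancels prior s2. Stack: []
Gen 3 (s2^-1): push. Stack: [s2^-1]
Gen 4 (s1): push. Stack: [s2^-1 s1]
Gen 5 (s2): push. Stack: [s2^-1 s1 s2]
Gen 6 (s1): push. Stack: [s2^-1 s1 s2 s1]
Reduced word: s2^-1 s1 s2 s1

Answer: no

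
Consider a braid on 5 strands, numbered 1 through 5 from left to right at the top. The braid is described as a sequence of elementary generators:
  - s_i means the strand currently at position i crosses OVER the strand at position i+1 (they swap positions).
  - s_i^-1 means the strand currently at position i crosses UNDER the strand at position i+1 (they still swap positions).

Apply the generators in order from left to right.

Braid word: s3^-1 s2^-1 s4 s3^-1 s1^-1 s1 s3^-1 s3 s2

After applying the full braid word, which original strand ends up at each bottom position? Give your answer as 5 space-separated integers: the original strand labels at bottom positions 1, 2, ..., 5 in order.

Answer: 1 5 4 2 3

Derivation:
Gen 1 (s3^-1): strand 3 crosses under strand 4. Perm now: [1 2 4 3 5]
Gen 2 (s2^-1): strand 2 crosses under strand 4. Perm now: [1 4 2 3 5]
Gen 3 (s4): strand 3 crosses over strand 5. Perm now: [1 4 2 5 3]
Gen 4 (s3^-1): strand 2 crosses under strand 5. Perm now: [1 4 5 2 3]
Gen 5 (s1^-1): strand 1 crosses under strand 4. Perm now: [4 1 5 2 3]
Gen 6 (s1): strand 4 crosses over strand 1. Perm now: [1 4 5 2 3]
Gen 7 (s3^-1): strand 5 crosses under strand 2. Perm now: [1 4 2 5 3]
Gen 8 (s3): strand 2 crosses over strand 5. Perm now: [1 4 5 2 3]
Gen 9 (s2): strand 4 crosses over strand 5. Perm now: [1 5 4 2 3]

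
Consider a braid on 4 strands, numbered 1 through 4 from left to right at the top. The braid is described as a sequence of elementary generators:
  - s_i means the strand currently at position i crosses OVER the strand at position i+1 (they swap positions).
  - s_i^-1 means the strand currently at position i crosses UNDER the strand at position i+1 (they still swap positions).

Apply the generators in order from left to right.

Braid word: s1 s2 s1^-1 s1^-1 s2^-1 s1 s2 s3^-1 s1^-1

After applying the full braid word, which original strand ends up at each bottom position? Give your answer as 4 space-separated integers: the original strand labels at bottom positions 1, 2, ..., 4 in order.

Answer: 3 1 4 2

Derivation:
Gen 1 (s1): strand 1 crosses over strand 2. Perm now: [2 1 3 4]
Gen 2 (s2): strand 1 crosses over strand 3. Perm now: [2 3 1 4]
Gen 3 (s1^-1): strand 2 crosses under strand 3. Perm now: [3 2 1 4]
Gen 4 (s1^-1): strand 3 crosses under strand 2. Perm now: [2 3 1 4]
Gen 5 (s2^-1): strand 3 crosses under strand 1. Perm now: [2 1 3 4]
Gen 6 (s1): strand 2 crosses over strand 1. Perm now: [1 2 3 4]
Gen 7 (s2): strand 2 crosses over strand 3. Perm now: [1 3 2 4]
Gen 8 (s3^-1): strand 2 crosses under strand 4. Perm now: [1 3 4 2]
Gen 9 (s1^-1): strand 1 crosses under strand 3. Perm now: [3 1 4 2]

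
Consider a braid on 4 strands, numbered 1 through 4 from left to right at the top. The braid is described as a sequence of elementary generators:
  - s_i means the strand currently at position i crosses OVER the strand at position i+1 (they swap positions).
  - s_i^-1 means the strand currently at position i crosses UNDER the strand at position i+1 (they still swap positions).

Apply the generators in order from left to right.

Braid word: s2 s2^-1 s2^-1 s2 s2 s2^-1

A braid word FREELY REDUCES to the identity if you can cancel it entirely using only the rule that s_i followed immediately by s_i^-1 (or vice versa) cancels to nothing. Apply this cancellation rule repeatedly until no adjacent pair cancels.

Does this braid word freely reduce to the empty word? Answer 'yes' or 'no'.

Answer: yes

Derivation:
Gen 1 (s2): push. Stack: [s2]
Gen 2 (s2^-1): cancels prior s2. Stack: []
Gen 3 (s2^-1): push. Stack: [s2^-1]
Gen 4 (s2): cancels prior s2^-1. Stack: []
Gen 5 (s2): push. Stack: [s2]
Gen 6 (s2^-1): cancels prior s2. Stack: []
Reduced word: (empty)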